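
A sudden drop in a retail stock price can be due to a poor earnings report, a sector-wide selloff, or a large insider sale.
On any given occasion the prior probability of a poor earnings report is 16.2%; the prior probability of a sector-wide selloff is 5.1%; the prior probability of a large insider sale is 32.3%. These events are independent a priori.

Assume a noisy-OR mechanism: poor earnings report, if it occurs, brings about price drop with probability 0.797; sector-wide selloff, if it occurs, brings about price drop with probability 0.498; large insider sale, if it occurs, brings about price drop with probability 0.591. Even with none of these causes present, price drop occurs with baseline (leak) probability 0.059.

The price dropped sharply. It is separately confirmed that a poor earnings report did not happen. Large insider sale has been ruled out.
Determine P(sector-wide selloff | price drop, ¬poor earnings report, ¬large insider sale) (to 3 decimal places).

P(sector-wide selloff | price drop, ¬poor earnings report, ¬large insider sale) ≈ 0.325

Under noisy-OR, P(price drop | causes) = 1 − (1−0.059)·∏(1−qᵢ) over the active causes.
P(price drop | ¬poor earnings report, ¬large insider sale) = 0.059×0.949 + 0.527618×0.051 = 0.055991 + 0.026909 = 0.082900
Of this, 0.026909 comes from 0.527618×0.051 (the sector-wide selloff=true cases).
P(sector-wide selloff | price drop, ¬poor earnings report, ¬large insider sale) = 0.026909 / 0.082900 ≈ 0.325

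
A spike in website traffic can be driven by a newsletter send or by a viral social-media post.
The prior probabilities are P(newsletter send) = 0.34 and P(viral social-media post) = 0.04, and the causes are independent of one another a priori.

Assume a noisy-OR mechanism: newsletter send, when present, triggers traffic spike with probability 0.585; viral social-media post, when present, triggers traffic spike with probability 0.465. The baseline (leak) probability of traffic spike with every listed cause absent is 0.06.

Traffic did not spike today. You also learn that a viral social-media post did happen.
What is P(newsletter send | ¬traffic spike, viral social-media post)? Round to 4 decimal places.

Under noisy-OR, P(traffic spike | causes) = 1 − (1−0.06)·∏(1−qᵢ) over the active causes.
Numerator (weight on configurations with newsletter send): 0.208703×0.34 = 0.070959
Denominator P(¬traffic spike | viral social-media post): 0.5029×0.66 + 0.208703×0.34 = 0.402873
P(newsletter send | ¬traffic spike, viral social-media post) = 0.070959/0.402873 ≈ 0.1761

P(newsletter send | ¬traffic spike, viral social-media post) ≈ 0.1761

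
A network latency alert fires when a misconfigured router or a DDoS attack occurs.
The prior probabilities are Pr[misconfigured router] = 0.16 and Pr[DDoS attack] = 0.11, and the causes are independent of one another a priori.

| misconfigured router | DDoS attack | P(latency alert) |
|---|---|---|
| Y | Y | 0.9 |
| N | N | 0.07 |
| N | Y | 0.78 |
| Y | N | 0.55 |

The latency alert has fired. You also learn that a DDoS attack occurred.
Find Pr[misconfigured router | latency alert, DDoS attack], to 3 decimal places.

Pr[misconfigured router | latency alert, DDoS attack] ≈ 0.180

By total probability over both values of misconfigured router:
  P(latency alert | DDoS attack) = 0.78*0.84 + 0.9*0.16
        = 0.655200 + 0.144000 = 0.799200
Configurations with misconfigured router contribute 0.144000, so
  P(misconfigured router | latency alert, DDoS attack) = 0.144000 / 0.799200 ≈ 0.180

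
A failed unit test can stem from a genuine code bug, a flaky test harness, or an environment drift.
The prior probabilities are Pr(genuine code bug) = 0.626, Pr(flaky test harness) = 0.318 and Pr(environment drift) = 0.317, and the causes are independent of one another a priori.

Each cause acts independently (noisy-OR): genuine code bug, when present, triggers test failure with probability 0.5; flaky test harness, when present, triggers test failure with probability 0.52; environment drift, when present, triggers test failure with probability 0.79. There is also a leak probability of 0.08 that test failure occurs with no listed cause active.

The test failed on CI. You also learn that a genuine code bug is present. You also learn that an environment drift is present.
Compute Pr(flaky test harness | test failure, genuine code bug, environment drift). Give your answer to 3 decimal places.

Pr(flaky test harness | test failure, genuine code bug, environment drift) ≈ 0.330

Under noisy-OR, P(test failure | causes) = 1 − (1−0.08)·∏(1−qᵢ) over the active causes.
P(test failure | genuine code bug, environment drift) = 0.9034×0.682 + 0.953632×0.318 = 0.616119 + 0.303255 = 0.919374
The flaky test harness-present share is 0.953632×0.318 = 0.303255.
Hence the posterior is 0.303255/0.919374 ≈ 0.330.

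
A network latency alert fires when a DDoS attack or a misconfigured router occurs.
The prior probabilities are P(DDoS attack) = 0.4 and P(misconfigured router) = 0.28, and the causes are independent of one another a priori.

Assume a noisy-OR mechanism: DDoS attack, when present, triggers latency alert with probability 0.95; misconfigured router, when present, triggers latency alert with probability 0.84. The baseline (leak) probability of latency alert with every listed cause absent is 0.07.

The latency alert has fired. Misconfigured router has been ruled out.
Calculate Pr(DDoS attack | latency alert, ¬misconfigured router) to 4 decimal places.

Pr(DDoS attack | latency alert, ¬misconfigured router) ≈ 0.9008

Under noisy-OR, P(latency alert | causes) = 1 − (1−0.07)·∏(1−qᵢ) over the active causes.
Sum P(latency alert|·) weighted by the priors over both values of DDoS attack:
  P(latency alert | ¬misconfigured router) = 0.07×0.6 + 0.9535×0.4
        = 0.042000 + 0.381400 = 0.423400
The terms with DDoS attack present sum to 0.381400, so
  P(DDoS attack | latency alert, ¬misconfigured router) = 0.381400 / 0.423400 ≈ 0.9008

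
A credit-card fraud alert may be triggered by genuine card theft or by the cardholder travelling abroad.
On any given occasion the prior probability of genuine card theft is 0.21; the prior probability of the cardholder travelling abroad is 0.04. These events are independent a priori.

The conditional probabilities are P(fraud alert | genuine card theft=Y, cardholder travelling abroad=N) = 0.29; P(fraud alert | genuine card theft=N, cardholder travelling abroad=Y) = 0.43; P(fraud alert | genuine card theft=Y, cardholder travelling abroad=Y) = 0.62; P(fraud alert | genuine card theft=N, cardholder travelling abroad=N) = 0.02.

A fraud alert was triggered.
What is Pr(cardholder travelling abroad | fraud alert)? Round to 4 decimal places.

Pr(cardholder travelling abroad | fraud alert) ≈ 0.2034

P(fraud alert) = 0.02×0.79×0.96 + 0.43×0.79×0.04 + 0.29×0.21×0.96 + 0.62×0.21×0.04 = 0.015168 + 0.013588 + 0.058464 + 0.005208 = 0.092428
Of this, 0.018796 comes from 0.013588 + 0.005208 (the cardholder travelling abroad=true cases).
So P(cardholder travelling abroad | fraud alert) = 0.018796/0.092428 ≈ 0.2034.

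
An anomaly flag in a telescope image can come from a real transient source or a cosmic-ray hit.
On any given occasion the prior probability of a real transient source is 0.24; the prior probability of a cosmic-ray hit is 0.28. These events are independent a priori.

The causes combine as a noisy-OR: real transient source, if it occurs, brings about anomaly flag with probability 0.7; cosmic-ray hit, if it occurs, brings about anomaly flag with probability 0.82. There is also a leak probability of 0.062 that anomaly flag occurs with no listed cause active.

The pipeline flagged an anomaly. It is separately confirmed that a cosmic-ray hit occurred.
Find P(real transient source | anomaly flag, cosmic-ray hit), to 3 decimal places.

Under noisy-OR, P(anomaly flag | causes) = 1 − (1−0.062)·∏(1−qᵢ) over the active causes.
Weight on real transient source=true, given the evidence: 0.949348·0.24 = 0.227844
Normalizer over all consistent configurations: 0.83116·0.76 + 0.949348·0.24 = 0.859526
P(real transient source | anomaly flag, cosmic-ray hit) = 0.227844/0.859526 ≈ 0.265

P(real transient source | anomaly flag, cosmic-ray hit) ≈ 0.265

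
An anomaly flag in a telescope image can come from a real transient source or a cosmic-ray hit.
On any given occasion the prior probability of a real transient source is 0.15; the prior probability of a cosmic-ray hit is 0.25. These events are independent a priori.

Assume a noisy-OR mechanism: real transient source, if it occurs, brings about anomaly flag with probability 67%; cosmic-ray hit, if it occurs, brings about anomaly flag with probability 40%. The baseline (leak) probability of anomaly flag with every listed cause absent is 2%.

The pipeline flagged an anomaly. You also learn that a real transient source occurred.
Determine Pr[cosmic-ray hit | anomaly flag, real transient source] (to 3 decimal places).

Pr[cosmic-ray hit | anomaly flag, real transient source] ≈ 0.284

Under noisy-OR, P(anomaly flag | causes) = 1 − (1−0.02)·∏(1−qᵢ) over the active causes.
Enumerate both values of cosmic-ray hit and weight by the priors:
  P(anomaly flag | real transient source) = 0.6766×0.75 + 0.80596×0.25
        = 0.507450 + 0.201490 = 0.708940
Configurations with cosmic-ray hit contribute 0.201490, so
  P(cosmic-ray hit | anomaly flag, real transient source) = 0.201490 / 0.708940 ≈ 0.284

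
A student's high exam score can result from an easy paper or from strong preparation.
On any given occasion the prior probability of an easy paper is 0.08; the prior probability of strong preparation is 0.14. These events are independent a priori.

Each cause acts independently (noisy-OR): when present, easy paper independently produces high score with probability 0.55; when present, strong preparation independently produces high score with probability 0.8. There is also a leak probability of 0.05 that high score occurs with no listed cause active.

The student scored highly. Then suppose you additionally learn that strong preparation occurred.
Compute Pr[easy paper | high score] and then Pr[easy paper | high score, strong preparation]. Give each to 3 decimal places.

Under noisy-OR, P(high score | causes) = 1 − (1−0.05)·∏(1−qᵢ) over the active causes.
P(high score) = 0.05×0.92×0.86 + 0.81×0.92×0.14 + 0.5725×0.08×0.86 + 0.9145×0.08×0.14 = 0.039560 + 0.104328 + 0.039388 + 0.010242 = 0.193518
Of this, 0.049630 comes from 0.039388 + 0.010242 (the easy paper=true cases).
Hence the posterior is 0.049630/0.193518 ≈ 0.256.

Now condition on the additional information:
P(high score | strong preparation) = 0.81·0.92 + 0.9145·0.08 = 0.745200 + 0.073160 = 0.818360
Of this, 0.073160 comes from 0.9145·0.08 (the easy paper=true cases).
So P(easy paper | high score, strong preparation) = 0.073160/0.818360 ≈ 0.089.
Conditioning on strong preparation lowers the posterior on easy paper: the classic explaining-away effect in a common-effect structure.

Pr[easy paper | high score] ≈ 0.256; Pr[easy paper | high score, strong preparation] ≈ 0.089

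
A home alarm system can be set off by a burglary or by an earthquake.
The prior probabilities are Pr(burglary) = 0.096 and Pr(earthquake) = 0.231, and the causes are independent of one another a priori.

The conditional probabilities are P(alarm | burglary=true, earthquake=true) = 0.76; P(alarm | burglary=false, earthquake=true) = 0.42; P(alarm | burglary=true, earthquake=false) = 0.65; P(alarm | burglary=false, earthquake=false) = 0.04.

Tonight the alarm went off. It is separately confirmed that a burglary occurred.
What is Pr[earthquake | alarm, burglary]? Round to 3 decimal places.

P(alarm | burglary) = 0.65*0.769 + 0.76*0.231 = 0.499850 + 0.175560 = 0.675410
Restricting to configurations with earthquake present: 0.76*0.231 = 0.175560.
P(earthquake | alarm, burglary) = 0.175560 / 0.675410 ≈ 0.260

Pr[earthquake | alarm, burglary] ≈ 0.260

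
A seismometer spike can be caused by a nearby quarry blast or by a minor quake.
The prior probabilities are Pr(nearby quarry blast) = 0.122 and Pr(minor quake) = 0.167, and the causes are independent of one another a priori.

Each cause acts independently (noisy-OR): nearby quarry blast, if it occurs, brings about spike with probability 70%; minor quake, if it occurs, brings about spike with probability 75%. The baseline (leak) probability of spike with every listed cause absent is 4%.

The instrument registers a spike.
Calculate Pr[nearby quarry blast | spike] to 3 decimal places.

Under noisy-OR, P(spike | causes) = 1 − (1−0.04)·∏(1−qᵢ) over the active causes.
P(spike) = 0.04·0.878·0.833 + 0.76·0.878·0.167 + 0.712·0.122·0.833 + 0.928·0.122·0.167 = 0.029255 + 0.111436 + 0.072358 + 0.018907 = 0.231956
Of this, 0.091265 comes from 0.072358 + 0.018907 (the nearby quarry blast=true cases).
Hence the posterior is 0.091265/0.231956 ≈ 0.393.

Pr[nearby quarry blast | spike] ≈ 0.393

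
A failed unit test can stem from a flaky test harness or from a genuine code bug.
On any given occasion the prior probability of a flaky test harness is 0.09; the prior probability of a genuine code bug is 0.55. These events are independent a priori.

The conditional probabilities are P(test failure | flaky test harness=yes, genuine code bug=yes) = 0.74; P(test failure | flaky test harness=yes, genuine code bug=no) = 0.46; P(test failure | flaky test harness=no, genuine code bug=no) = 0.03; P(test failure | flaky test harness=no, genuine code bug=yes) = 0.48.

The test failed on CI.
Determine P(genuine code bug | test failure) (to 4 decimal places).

By total probability over the 4 (flaky test harness, genuine code bug) configurations:
  P(test failure) = 0.03*0.91*0.45 + 0.48*0.91*0.55 + 0.46*0.09*0.45 + 0.74*0.09*0.55
        = 0.012285 + 0.240240 + 0.018630 + 0.036630 = 0.307785
The terms with genuine code bug present sum to 0.276870, so
  P(genuine code bug | test failure) = 0.276870 / 0.307785 ≈ 0.8996

P(genuine code bug | test failure) ≈ 0.8996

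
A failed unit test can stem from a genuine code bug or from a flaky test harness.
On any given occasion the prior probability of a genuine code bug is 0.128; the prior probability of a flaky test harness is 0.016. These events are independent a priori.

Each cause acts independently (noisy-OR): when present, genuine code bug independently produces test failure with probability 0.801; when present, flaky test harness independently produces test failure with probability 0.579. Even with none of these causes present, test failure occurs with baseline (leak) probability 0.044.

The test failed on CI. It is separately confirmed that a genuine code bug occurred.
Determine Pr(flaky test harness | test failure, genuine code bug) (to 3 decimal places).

Under noisy-OR, P(test failure | causes) = 1 − (1−0.044)·∏(1−qᵢ) over the active causes.
Enumerate both values of flaky test harness and weight by the priors:
  P(test failure | genuine code bug) = 0.809756·0.984 + 0.919907·0.016
        = 0.796800 + 0.014719 = 0.811519
The terms with flaky test harness present sum to 0.014719, so
  P(flaky test harness | test failure, genuine code bug) = 0.014719 / 0.811519 ≈ 0.018

Pr(flaky test harness | test failure, genuine code bug) ≈ 0.018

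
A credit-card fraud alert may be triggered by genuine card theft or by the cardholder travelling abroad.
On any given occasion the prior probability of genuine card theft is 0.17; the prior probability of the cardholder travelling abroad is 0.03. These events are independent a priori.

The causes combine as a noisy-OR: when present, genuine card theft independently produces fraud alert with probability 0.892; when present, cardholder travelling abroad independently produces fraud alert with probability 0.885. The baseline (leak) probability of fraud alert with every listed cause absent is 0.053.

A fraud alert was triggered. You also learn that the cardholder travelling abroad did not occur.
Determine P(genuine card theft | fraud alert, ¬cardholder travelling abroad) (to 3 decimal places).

Under noisy-OR, P(fraud alert | causes) = 1 − (1−0.053)·∏(1−qᵢ) over the active causes.
For the numerator, keep only genuine card theft=true terms: 0.897724*0.17 = 0.152613
Normalizer over all consistent configurations: 0.053*0.83 + 0.897724*0.17 = 0.196603
P(genuine card theft | fraud alert, ¬cardholder travelling abroad) = 0.152613/0.196603 ≈ 0.776

P(genuine card theft | fraud alert, ¬cardholder travelling abroad) ≈ 0.776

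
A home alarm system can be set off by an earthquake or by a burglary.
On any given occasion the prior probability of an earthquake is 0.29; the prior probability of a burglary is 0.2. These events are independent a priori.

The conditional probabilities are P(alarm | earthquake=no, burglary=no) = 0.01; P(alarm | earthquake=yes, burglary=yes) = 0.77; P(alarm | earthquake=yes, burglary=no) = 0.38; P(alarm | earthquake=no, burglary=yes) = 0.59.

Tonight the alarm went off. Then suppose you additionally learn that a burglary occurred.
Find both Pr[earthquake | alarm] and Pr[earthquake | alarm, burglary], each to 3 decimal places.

Pr[earthquake | alarm] ≈ 0.598; Pr[earthquake | alarm, burglary] ≈ 0.348

By total probability over the 4 (earthquake, burglary) configurations:
  P(alarm) = 0.01×0.71×0.8 + 0.59×0.71×0.2 + 0.38×0.29×0.8 + 0.77×0.29×0.2
        = 0.005680 + 0.083780 + 0.088160 + 0.044660 = 0.222280
Configurations with earthquake contribute 0.132820, so
  P(earthquake | alarm) = 0.132820 / 0.222280 ≈ 0.598

With the extra evidence:
For the numerator, keep only earthquake=true terms: 0.77*0.29 = 0.223300
Normalizer over all consistent configurations: 0.59*0.71 + 0.77*0.29 = 0.642200
Posterior = 0.223300 / 0.642200 ≈ 0.348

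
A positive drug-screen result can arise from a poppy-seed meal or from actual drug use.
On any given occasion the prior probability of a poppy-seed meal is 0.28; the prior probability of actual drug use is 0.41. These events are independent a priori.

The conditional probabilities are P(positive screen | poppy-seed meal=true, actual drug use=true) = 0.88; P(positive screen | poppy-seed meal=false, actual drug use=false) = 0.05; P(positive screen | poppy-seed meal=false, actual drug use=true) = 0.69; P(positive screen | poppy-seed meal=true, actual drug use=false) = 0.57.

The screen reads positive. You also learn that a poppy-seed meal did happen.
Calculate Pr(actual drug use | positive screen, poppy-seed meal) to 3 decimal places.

Pr(actual drug use | positive screen, poppy-seed meal) ≈ 0.518

For the numerator, keep only actual drug use=true terms: 0.88*0.41 = 0.360800
Denominator P(positive screen | poppy-seed meal): 0.57*0.59 + 0.88*0.41 = 0.697100
Posterior = 0.360800 / 0.697100 ≈ 0.518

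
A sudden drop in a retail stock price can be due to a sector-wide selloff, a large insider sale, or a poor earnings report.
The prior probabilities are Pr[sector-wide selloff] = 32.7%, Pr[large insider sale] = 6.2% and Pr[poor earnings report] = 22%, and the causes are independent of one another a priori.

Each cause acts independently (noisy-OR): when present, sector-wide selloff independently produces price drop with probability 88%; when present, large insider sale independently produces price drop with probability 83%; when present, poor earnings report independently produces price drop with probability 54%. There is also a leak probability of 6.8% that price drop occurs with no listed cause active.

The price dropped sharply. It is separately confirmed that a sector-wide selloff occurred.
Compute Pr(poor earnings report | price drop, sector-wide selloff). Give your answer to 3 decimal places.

Pr(poor earnings report | price drop, sector-wide selloff) ≈ 0.231

Under noisy-OR, P(price drop | causes) = 1 − (1−0.068)·∏(1−qᵢ) over the active causes.
Sum P(price drop|·) weighted by the priors over the 4 (large insider sale, poor earnings report) configurations:
  P(price drop | sector-wide selloff) = 0.88816*0.938*0.78 + 0.948554*0.938*0.22 + 0.980987*0.062*0.78 + 0.991254*0.062*0.22
        = 0.649813 + 0.195744 + 0.047441 + 0.013521 = 0.906519
Keeping only the poor earnings report-present terms gives 0.209265, so
  P(poor earnings report | price drop, sector-wide selloff) = 0.209265 / 0.906519 ≈ 0.231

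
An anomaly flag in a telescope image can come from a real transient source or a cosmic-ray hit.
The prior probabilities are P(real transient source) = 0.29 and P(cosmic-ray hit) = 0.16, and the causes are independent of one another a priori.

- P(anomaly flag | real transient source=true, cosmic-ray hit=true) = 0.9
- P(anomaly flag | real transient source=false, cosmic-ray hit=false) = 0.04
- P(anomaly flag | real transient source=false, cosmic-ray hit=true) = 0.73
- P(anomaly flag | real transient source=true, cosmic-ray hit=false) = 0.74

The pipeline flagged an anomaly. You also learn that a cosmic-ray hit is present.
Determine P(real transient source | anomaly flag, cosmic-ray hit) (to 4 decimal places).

P(real transient source | anomaly flag, cosmic-ray hit) ≈ 0.3349

P(anomaly flag | cosmic-ray hit) = 0.73×0.71 + 0.9×0.29 = 0.518300 + 0.261000 = 0.779300
Of this, 0.261000 comes from 0.9×0.29 (the real transient source=true cases).
Hence the posterior is 0.261000/0.779300 ≈ 0.3349.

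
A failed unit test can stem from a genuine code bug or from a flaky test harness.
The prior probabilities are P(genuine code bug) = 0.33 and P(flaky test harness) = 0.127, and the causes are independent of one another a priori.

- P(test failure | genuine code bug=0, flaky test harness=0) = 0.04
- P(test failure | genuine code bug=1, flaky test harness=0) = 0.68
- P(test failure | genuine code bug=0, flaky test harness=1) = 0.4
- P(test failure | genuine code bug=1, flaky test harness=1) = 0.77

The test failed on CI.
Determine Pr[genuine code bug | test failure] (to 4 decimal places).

By total probability over the 4 (genuine code bug, flaky test harness) configurations:
  P(test failure) = 0.04·0.67·0.873 + 0.4·0.67·0.127 + 0.68·0.33·0.873 + 0.77·0.33·0.127
        = 0.023396 + 0.034036 + 0.195901 + 0.032271 = 0.285604
The terms with genuine code bug present sum to 0.228172, so
  P(genuine code bug | test failure) = 0.228172 / 0.285604 ≈ 0.7989

Pr[genuine code bug | test failure] ≈ 0.7989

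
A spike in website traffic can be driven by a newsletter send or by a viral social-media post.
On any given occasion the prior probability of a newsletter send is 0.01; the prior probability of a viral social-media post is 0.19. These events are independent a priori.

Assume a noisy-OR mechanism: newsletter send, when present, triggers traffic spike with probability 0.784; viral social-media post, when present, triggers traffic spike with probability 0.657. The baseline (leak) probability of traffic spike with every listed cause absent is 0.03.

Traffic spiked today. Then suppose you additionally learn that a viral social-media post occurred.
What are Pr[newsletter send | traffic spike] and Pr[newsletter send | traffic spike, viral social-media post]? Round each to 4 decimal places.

Under noisy-OR, P(traffic spike | causes) = 1 − (1−0.03)·∏(1−qᵢ) over the active causes.
Sum P(traffic spike|·) weighted by the priors over the 4 (newsletter send, viral social-media post) configurations:
  P(traffic spike) = 0.03·0.99·0.81 + 0.66729·0.99·0.19 + 0.79048·0.01·0.81 + 0.928135·0.01·0.19
        = 0.024057 + 0.125517 + 0.006403 + 0.001763 = 0.157740
Keeping only the newsletter send-present terms gives 0.008166, so
  P(newsletter send | traffic spike) = 0.008166 / 0.157740 ≈ 0.0518

Now condition on the additional information:
P(traffic spike | viral social-media post) = 0.66729×0.99 + 0.928135×0.01 = 0.660617 + 0.009281 = 0.669898
Of this, 0.009281 comes from 0.928135×0.01 (the newsletter send=true cases).
P(newsletter send | traffic spike, viral social-media post) = 0.009281 / 0.669898 ≈ 0.0139
The drop from 0.0518 to 0.0139 is the explaining-away (discounting) effect.

Pr[newsletter send | traffic spike] ≈ 0.0518; Pr[newsletter send | traffic spike, viral social-media post] ≈ 0.0139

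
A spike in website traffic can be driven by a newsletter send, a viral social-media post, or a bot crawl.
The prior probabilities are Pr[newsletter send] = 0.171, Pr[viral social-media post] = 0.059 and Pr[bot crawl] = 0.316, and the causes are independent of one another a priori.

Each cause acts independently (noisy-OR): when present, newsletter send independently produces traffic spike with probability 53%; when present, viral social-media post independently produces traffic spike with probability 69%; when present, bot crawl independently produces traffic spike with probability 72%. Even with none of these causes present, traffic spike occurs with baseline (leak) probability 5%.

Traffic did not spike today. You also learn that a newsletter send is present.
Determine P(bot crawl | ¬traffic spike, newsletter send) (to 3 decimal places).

Under noisy-OR, P(traffic spike | causes) = 1 − (1−0.05)·∏(1−qᵢ) over the active causes.
Weight on bot crawl=true, given the evidence: 0.037175 + 0.000723 = 0.037898
Denominator P(¬traffic spike | newsletter send): 0.4465×0.941×0.684 + 0.12502×0.941×0.316 + 0.138415×0.059×0.684 + 0.038756×0.059×0.316 = 0.330871
P(bot crawl | ¬traffic spike, newsletter send) = 0.037898/0.330871 ≈ 0.115

P(bot crawl | ¬traffic spike, newsletter send) ≈ 0.115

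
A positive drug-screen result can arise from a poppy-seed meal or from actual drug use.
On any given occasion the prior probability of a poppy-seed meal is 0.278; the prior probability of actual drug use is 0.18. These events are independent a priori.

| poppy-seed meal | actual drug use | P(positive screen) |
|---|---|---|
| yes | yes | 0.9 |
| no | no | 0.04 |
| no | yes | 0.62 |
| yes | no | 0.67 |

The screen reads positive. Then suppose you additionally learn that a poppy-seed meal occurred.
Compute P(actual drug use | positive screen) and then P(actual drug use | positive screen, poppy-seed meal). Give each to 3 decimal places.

For the numerator, keep only actual drug use=true terms: 0.080575 + 0.045036 = 0.125611
Normalizer over all consistent configurations: 0.04*0.722*0.82 + 0.62*0.722*0.18 + 0.67*0.278*0.82 + 0.9*0.278*0.18 = 0.302026
Posterior = 0.125611 / 0.302026 ≈ 0.416

Now also conditioning on poppy-seed meal=true:
P(positive screen | poppy-seed meal) = 0.67·0.82 + 0.9·0.18 = 0.549400 + 0.162000 = 0.711400
Restricting to configurations with actual drug use present: 0.9·0.18 = 0.162000.
Hence the posterior is 0.162000/0.711400 ≈ 0.228.

P(actual drug use | positive screen) ≈ 0.416; P(actual drug use | positive screen, poppy-seed meal) ≈ 0.228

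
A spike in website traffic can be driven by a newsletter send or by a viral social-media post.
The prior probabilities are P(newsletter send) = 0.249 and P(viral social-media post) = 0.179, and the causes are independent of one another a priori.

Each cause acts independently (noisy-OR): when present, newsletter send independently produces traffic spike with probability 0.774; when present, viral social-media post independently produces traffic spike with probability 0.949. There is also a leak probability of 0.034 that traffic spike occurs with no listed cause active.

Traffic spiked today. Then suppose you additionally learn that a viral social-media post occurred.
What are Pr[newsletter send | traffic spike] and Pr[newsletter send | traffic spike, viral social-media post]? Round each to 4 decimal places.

Under noisy-OR, P(traffic spike | causes) = 1 − (1−0.034)·∏(1−qᵢ) over the active causes.
P(traffic spike) = 0.034·0.751·0.821 + 0.950734·0.751·0.179 + 0.781684·0.249·0.821 + 0.988866·0.249·0.179 = 0.020963 + 0.127806 + 0.159799 + 0.044075 = 0.352643
Of this, 0.203874 comes from 0.159799 + 0.044075 (the newsletter send=true cases).
Hence the posterior is 0.203874/0.352643 ≈ 0.5781.

Now condition on the additional information:
Numerator (weight on configurations with newsletter send): 0.988866×0.249 = 0.246228
Denominator P(traffic spike | viral social-media post): 0.950734×0.751 + 0.988866×0.249 = 0.960229
P(newsletter send | traffic spike, viral social-media post) = 0.246228/0.960229 ≈ 0.2564

Pr[newsletter send | traffic spike] ≈ 0.5781; Pr[newsletter send | traffic spike, viral social-media post] ≈ 0.2564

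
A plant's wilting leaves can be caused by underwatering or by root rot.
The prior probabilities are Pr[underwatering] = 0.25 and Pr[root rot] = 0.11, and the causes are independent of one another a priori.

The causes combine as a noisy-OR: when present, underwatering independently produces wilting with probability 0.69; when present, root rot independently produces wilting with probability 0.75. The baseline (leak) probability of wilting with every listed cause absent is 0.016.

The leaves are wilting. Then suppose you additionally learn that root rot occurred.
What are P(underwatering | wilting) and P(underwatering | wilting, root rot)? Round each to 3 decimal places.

Under noisy-OR, P(wilting | causes) = 1 − (1−0.016)·∏(1−qᵢ) over the active causes.
By total probability over the 4 (underwatering, root rot) configurations:
  P(wilting) = 0.016·0.75·0.89 + 0.754·0.75·0.11 + 0.69496·0.25·0.89 + 0.92374·0.25·0.11
        = 0.010680 + 0.062205 + 0.154629 + 0.025403 = 0.252917
Keeping only the underwatering-present terms gives 0.180032, so
  P(underwatering | wilting) = 0.180032 / 0.252917 ≈ 0.712

With the extra evidence:
Sum P(wilting|·) weighted by the priors over both values of underwatering:
  P(wilting | root rot) = 0.754*0.75 + 0.92374*0.25
        = 0.565500 + 0.230935 = 0.796435
Keeping only the underwatering-present terms gives 0.230935, so
  P(underwatering | wilting, root rot) = 0.230935 / 0.796435 ≈ 0.290
This is intercausal reasoning (explaining away): once root rot accounts for the wilting, underwatering becomes less likely.

P(underwatering | wilting) ≈ 0.712; P(underwatering | wilting, root rot) ≈ 0.290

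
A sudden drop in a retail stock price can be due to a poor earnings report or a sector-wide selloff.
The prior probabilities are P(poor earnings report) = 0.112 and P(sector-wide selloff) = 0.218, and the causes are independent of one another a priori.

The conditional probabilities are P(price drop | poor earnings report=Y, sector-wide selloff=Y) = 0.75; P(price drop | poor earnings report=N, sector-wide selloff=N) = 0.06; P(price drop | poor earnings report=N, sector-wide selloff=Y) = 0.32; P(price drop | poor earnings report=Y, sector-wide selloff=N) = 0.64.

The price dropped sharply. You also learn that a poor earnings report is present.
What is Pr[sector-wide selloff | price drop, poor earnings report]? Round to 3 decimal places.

Numerator (weight on configurations with sector-wide selloff): 0.75*0.218 = 0.163500
The normalizing constant is 0.64*0.782 + 0.75*0.218 = 0.663980
P(sector-wide selloff | price drop, poor earnings report) = 0.163500/0.663980 ≈ 0.246

Pr[sector-wide selloff | price drop, poor earnings report] ≈ 0.246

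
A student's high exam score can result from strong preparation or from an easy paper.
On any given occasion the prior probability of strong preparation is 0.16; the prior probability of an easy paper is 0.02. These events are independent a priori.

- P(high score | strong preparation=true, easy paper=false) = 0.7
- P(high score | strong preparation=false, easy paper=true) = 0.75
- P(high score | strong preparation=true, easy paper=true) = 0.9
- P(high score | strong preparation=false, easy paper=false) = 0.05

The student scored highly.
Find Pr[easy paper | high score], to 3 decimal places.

Pr[easy paper | high score] ≈ 0.093

P(high score) = 0.05*0.84*0.98 + 0.75*0.84*0.02 + 0.7*0.16*0.98 + 0.9*0.16*0.02 = 0.041160 + 0.012600 + 0.109760 + 0.002880 = 0.166400
Of this, 0.015480 comes from 0.012600 + 0.002880 (the easy paper=true cases).
Hence the posterior is 0.015480/0.166400 ≈ 0.093.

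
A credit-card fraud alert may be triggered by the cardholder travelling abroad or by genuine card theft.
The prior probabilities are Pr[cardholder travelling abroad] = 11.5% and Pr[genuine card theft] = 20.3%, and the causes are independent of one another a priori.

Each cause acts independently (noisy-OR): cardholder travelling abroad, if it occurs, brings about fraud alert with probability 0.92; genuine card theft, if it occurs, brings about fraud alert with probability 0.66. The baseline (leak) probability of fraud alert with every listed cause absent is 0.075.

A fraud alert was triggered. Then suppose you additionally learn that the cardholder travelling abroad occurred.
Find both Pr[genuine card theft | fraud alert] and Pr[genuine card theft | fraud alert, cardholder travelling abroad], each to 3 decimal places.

Pr[genuine card theft | fraud alert] ≈ 0.514; Pr[genuine card theft | fraud alert, cardholder travelling abroad] ≈ 0.211

Under noisy-OR, P(fraud alert | causes) = 1 − (1−0.075)·∏(1−qᵢ) over the active causes.
By total probability over the 4 (cardholder travelling abroad, genuine card theft) configurations:
  P(fraud alert) = 0.075×0.885×0.797 + 0.6855×0.885×0.203 + 0.926×0.115×0.797 + 0.97484×0.115×0.203
        = 0.052901 + 0.123154 + 0.084873 + 0.022758 = 0.283686
The terms with genuine card theft present sum to 0.145912, so
  P(genuine card theft | fraud alert) = 0.145912 / 0.283686 ≈ 0.514

Now also conditioning on cardholder travelling abroad=true:
Enumerate both values of genuine card theft and weight by the priors:
  P(fraud alert | cardholder travelling abroad) = 0.926×0.797 + 0.97484×0.203
        = 0.738022 + 0.197893 = 0.935915
Configurations with genuine card theft contribute 0.197893, so
  P(genuine card theft | fraud alert, cardholder travelling abroad) = 0.197893 / 0.935915 ≈ 0.211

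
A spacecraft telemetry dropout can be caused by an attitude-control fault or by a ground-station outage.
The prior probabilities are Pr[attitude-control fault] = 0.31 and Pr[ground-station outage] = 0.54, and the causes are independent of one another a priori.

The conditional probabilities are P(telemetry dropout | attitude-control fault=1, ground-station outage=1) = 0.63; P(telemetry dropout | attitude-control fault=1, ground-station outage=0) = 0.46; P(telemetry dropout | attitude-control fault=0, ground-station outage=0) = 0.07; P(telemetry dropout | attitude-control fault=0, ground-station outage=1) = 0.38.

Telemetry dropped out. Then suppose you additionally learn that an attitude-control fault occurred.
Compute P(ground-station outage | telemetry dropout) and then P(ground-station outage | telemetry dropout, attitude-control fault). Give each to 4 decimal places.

P(telemetry dropout) = 0.07·0.69·0.46 + 0.38·0.69·0.54 + 0.46·0.31·0.46 + 0.63·0.31·0.54 = 0.022218 + 0.141588 + 0.065596 + 0.105462 = 0.334864
Of this, 0.247050 comes from 0.141588 + 0.105462 (the ground-station outage=true cases).
P(ground-station outage | telemetry dropout) = 0.247050 / 0.334864 ≈ 0.7378

Now also conditioning on attitude-control fault=true:
For the numerator, keep only ground-station outage=true terms: 0.63×0.54 = 0.340200
Denominator P(telemetry dropout | attitude-control fault): 0.46×0.46 + 0.63×0.54 = 0.551800
P(ground-station outage | telemetry dropout, attitude-control fault) = 0.340200/0.551800 ≈ 0.6165
Conditioning on attitude-control fault lowers the posterior on ground-station outage: the classic explaining-away effect in a common-effect structure.

P(ground-station outage | telemetry dropout) ≈ 0.7378; P(ground-station outage | telemetry dropout, attitude-control fault) ≈ 0.6165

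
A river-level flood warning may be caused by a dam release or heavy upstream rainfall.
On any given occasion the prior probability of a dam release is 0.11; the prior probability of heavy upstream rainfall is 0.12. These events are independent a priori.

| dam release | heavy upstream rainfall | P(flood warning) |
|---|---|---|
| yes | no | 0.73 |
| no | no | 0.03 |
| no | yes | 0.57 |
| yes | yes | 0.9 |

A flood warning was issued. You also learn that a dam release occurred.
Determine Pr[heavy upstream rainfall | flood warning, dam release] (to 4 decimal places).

Weight on heavy upstream rainfall=true, given the evidence: 0.9×0.12 = 0.108000
Denominator P(flood warning | dam release): 0.73×0.88 + 0.9×0.12 = 0.750400
Posterior = 0.108000 / 0.750400 ≈ 0.1439

Pr[heavy upstream rainfall | flood warning, dam release] ≈ 0.1439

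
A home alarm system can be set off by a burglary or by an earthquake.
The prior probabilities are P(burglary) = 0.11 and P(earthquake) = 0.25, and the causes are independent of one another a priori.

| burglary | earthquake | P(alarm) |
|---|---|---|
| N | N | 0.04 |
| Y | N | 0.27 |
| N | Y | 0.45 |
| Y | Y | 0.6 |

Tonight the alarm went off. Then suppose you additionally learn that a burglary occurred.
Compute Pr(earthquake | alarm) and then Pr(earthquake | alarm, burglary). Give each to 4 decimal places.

Pr(earthquake | alarm) ≈ 0.7043; Pr(earthquake | alarm, burglary) ≈ 0.4255

P(alarm) = 0.04×0.89×0.75 + 0.45×0.89×0.25 + 0.27×0.11×0.75 + 0.6×0.11×0.25 = 0.026700 + 0.100125 + 0.022275 + 0.016500 = 0.165600
Restricting to configurations with earthquake present: 0.100125 + 0.016500 = 0.116625.
P(earthquake | alarm) = 0.116625 / 0.165600 ≈ 0.7043

Now also conditioning on burglary=true:
For the numerator, keep only earthquake=true terms: 0.6*0.25 = 0.150000
Denominator P(alarm | burglary): 0.27*0.75 + 0.6*0.25 = 0.352500
Posterior = 0.150000 / 0.352500 ≈ 0.4255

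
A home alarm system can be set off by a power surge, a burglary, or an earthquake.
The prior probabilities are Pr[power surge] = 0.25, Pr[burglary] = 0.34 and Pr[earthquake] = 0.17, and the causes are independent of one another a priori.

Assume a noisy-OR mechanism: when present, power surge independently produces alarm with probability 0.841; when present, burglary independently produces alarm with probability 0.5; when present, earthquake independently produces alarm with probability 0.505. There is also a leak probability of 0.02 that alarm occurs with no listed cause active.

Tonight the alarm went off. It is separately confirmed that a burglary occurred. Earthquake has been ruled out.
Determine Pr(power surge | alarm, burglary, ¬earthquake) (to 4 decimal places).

Pr(power surge | alarm, burglary, ¬earthquake) ≈ 0.3760

Under noisy-OR, P(alarm | causes) = 1 − (1−0.02)·∏(1−qᵢ) over the active causes.
Sum P(alarm|·) weighted by the priors over both values of power surge:
  P(alarm | burglary, ¬earthquake) = 0.51×0.75 + 0.92209×0.25
        = 0.382500 + 0.230522 = 0.613022
The terms with power surge present sum to 0.230522, so
  P(power surge | alarm, burglary, ¬earthquake) = 0.230522 / 0.613022 ≈ 0.3760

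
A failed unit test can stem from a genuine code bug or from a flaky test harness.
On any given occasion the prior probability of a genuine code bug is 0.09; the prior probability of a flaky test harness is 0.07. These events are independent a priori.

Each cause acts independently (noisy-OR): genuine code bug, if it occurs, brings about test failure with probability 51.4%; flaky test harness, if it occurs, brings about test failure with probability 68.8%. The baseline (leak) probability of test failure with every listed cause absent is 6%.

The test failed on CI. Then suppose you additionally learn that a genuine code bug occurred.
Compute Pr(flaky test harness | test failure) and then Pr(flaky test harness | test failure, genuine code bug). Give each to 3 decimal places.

Pr(flaky test harness | test failure) ≈ 0.344; Pr(flaky test harness | test failure, genuine code bug) ≈ 0.106

Under noisy-OR, P(test failure | causes) = 1 − (1−0.06)·∏(1−qᵢ) over the active causes.
P(test failure) = 0.06×0.91×0.93 + 0.70672×0.91×0.07 + 0.54316×0.09×0.93 + 0.857466×0.09×0.07 = 0.050778 + 0.045018 + 0.045462 + 0.005402 = 0.146660
The flaky test harness-present share is 0.045018 + 0.005402 = 0.050420.
P(flaky test harness | test failure) = 0.050420 / 0.146660 ≈ 0.344

Now condition on the additional information:
For the numerator, keep only flaky test harness=true terms: 0.857466×0.07 = 0.060023
The normalizing constant is 0.54316×0.93 + 0.857466×0.07 = 0.565162
Posterior = 0.060023 / 0.565162 ≈ 0.106
The drop from 0.344 to 0.106 is the explaining-away (discounting) effect.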